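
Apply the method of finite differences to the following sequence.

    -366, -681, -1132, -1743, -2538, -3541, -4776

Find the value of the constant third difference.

-24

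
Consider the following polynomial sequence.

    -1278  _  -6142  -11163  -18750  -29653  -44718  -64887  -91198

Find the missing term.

Using the last 7 terms:
First differences: -5021, -7587, -10903, -15065, -20169, -26311
Second differences: -2566, -3316, -4162, -5104, -6142
Third differences: -750, -846, -942, -1038
Fourth differences: -96, -96, -96
Constant fourth difference = -96.
Extend backward: -750 + 96 = -654;  -2566 + 654 = -1912;  -5021 + 1912 = -3109;  -6142 + 3109 = -3033

-3033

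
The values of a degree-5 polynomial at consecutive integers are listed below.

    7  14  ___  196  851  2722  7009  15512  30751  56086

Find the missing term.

37

Using the last 7 terms:
First differences: 655  1871  4287  8503  15239  25335
Second differences: 1216  2416  4216  6736  10096
Third differences: 1200  1800  2520  3360
Fourth differences: 600  720  840
Fifth differences: 120  120
Constant fifth difference = 120.
Extend backward: 600 − 120 = 480;  1200 − 480 = 720;  1216 − 720 = 496;  655 − 496 = 159;  196 − 159 = 37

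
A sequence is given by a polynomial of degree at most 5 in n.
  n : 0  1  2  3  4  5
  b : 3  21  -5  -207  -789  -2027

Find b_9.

-21579

D1: 18  -26  -202  -582  -1238
D2: -44  -176  -380  -656
D3: -132  -204  -276
D4: -72  -72
Fourth differences constant at -72.
-276 − 72 = -348;  -656 − 348 = -1004;  -1238 − 1004 = -2242;  -2027 − 2242 = -4269
-348 − 72 = -420;  -1004 − 420 = -1424;  -2242 − 1424 = -3666;  -4269 − 3666 = -7935
-420 − 72 = -492;  -1424 − 492 = -1916;  -3666 − 1916 = -5582;  -7935 − 5582 = -13517
-492 − 72 = -564;  -1916 − 564 = -2480;  -5582 − 2480 = -8062;  -13517 − 8062 = -21579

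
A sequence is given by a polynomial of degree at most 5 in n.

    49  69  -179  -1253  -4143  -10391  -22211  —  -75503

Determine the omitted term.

-42609

Using the first 7 terms:
20, -248, -1074, -2890, -6248, -11820
-268, -826, -1816, -3358, -5572
-558, -990, -1542, -2214
-432, -552, -672
-120, -120
Constant fifth difference = -120.
Extend forward: -672 − 120 = -792;  -2214 − 792 = -3006;  -5572 − 3006 = -8578;  -11820 − 8578 = -20398;  -22211 − 20398 = -42609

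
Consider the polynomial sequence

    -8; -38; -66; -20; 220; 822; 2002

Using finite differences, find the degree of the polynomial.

D1: -30, -28, 46, 240, 602, 1180
D2: 2, 74, 194, 362, 578
D3: 72, 120, 168, 216
D4: 48, 48, 48
The fourth differences are constant, so the polynomial has degree 4.

4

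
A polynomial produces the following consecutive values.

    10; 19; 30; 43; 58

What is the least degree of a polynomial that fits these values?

2

D1: 9, 11, 13, 15
D2: 2, 2, 2
The second differences are constant, so the polynomial has degree 2.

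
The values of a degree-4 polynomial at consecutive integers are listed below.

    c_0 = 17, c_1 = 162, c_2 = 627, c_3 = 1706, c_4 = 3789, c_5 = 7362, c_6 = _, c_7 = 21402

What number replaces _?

Using the first 6 terms:
D1: 145, 465, 1079, 2083, 3573
D2: 320, 614, 1004, 1490
D3: 294, 390, 486
D4: 96, 96
Constant fourth difference = 96.
Extend forward: 486 + 96 = 582;  1490 + 582 = 2072;  3573 + 2072 = 5645;  7362 + 5645 = 13007

13007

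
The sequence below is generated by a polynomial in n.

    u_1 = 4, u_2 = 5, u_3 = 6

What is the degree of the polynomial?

1

First differences: 1, 1
The first differences are constant, so the polynomial has degree 1.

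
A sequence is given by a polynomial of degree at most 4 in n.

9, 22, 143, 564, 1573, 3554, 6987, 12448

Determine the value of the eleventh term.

13 , 121 , 421 , 1009 , 1981 , 3433 , 5461
108 , 300 , 588 , 972 , 1452 , 2028
192 , 288 , 384 , 480 , 576
96 , 96 , 96 , 96
Constant fourth difference = 96, so extend:
576 + 96 = 672;  2028 + 672 = 2700;  5461 + 2700 = 8161;  12448 + 8161 = 20609
672 + 96 = 768;  2700 + 768 = 3468;  8161 + 3468 = 11629;  20609 + 11629 = 32238
768 + 96 = 864;  3468 + 864 = 4332;  11629 + 4332 = 15961;  32238 + 15961 = 48199

48199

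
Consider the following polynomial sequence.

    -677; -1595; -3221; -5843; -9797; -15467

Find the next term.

-23285

First differences: -918, -1626, -2622, -3954, -5670
Second differences: -708, -996, -1332, -1716
Third differences: -288, -336, -384
Fourth differences: -48, -48
Constant fourth difference = -48, so extend:
-384 − 48 = -432;  -1716 − 432 = -2148;  -5670 − 2148 = -7818;  -15467 − 7818 = -23285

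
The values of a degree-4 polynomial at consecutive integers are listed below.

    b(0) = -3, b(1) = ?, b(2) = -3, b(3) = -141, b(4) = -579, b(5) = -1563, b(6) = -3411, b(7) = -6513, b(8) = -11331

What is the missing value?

9

Using the last 7 terms:
D1: -138, -438, -984, -1848, -3102, -4818
D2: -300, -546, -864, -1254, -1716
D3: -246, -318, -390, -462
D4: -72, -72, -72
Constant fourth difference = -72.
Extend backward: -246 + 72 = -174;  -300 + 174 = -126;  -138 + 126 = -12;  -3 + 12 = 9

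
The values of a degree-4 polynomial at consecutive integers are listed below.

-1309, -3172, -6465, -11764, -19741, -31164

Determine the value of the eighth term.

-67900

-1863 , -3293 , -5299 , -7977 , -11423
-1430 , -2006 , -2678 , -3446
-576 , -672 , -768
-96 , -96
Fourth differences constant at -96.
-768 − 96 = -864;  -3446 − 864 = -4310;  -11423 − 4310 = -15733;  -31164 − 15733 = -46897
-864 − 96 = -960;  -4310 − 960 = -5270;  -15733 − 5270 = -21003;  -46897 − 21003 = -67900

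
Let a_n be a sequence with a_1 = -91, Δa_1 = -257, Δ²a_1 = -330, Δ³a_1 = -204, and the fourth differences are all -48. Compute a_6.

-6956

Build the table forward from the leading diagonal:
Δ⁴: -48  -48  -48  -48  -48  -48
Δ³: -204  -252  -300  -348  -396  -444
Δ²: -330  -534  -786  -1086  -1434  -1830
Δ: -257  -587  -1121  -1907  -2993  -4427
a: -91  -348  -935  -2056  -3963  -6956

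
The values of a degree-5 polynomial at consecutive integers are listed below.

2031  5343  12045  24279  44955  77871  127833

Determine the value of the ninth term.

303879

3312, 6702, 12234, 20676, 32916, 49962
3390, 5532, 8442, 12240, 17046
2142, 2910, 3798, 4806
768, 888, 1008
120, 120
Fifth differences constant at 120.
1008 + 120 = 1128;  4806 + 1128 = 5934;  17046 + 5934 = 22980;  49962 + 22980 = 72942;  127833 + 72942 = 200775
1128 + 120 = 1248;  5934 + 1248 = 7182;  22980 + 7182 = 30162;  72942 + 30162 = 103104;  200775 + 103104 = 303879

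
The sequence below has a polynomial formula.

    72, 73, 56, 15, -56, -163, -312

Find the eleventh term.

-1448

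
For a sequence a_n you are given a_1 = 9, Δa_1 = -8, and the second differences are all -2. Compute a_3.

-9

Build the table forward from the leading diagonal:
Δ²: -2, -2, -2
Δ: -8, -10, -12
a: 9, 1, -9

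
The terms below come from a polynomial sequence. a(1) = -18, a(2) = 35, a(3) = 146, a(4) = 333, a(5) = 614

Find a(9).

First differences: 53  111  187  281
Second differences: 58  76  94
Third differences: 18  18
Constant third difference = 18, so extend:
94 + 18 = 112;  281 + 112 = 393;  614 + 393 = 1007
112 + 18 = 130;  393 + 130 = 523;  1007 + 523 = 1530
130 + 18 = 148;  523 + 148 = 671;  1530 + 671 = 2201
148 + 18 = 166;  671 + 166 = 837;  2201 + 837 = 3038

3038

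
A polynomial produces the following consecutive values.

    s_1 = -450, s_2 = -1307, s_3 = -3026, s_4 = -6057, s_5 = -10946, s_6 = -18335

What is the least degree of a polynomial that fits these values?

First differences: -857, -1719, -3031, -4889, -7389
Second differences: -862, -1312, -1858, -2500
Third differences: -450, -546, -642
Fourth differences: -96, -96
The fourth differences are constant, so the polynomial has degree 4.

4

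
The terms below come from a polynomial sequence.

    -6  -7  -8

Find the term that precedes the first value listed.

-5

Δ: -1, -1
The first differences are constant at -1.
Work back: -6 + 1 = -5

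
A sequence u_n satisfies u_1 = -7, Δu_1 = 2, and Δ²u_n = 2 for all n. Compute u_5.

Build the table forward from the leading diagonal:
D2: 2  2  2  2  2
D1: 2  4  6  8  10
u: -7  -5  -1  5  13

13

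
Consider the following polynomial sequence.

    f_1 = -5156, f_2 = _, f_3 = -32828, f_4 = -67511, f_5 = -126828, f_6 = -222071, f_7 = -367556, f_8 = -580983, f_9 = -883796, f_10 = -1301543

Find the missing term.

-14151

Using the last 8 terms:
-34683  -59317  -95243  -145485  -213427  -302813  -417747
-24634  -35926  -50242  -67942  -89386  -114934
-11292  -14316  -17700  -21444  -25548
-3024  -3384  -3744  -4104
-360  -360  -360
Constant fifth difference = -360.
Extend backward: -3024 + 360 = -2664;  -11292 + 2664 = -8628;  -24634 + 8628 = -16006;  -34683 + 16006 = -18677;  -32828 + 18677 = -14151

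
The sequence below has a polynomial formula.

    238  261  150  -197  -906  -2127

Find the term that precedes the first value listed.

159

Δ: 23  -111  -347  -709  -1221
Δ²: -134  -236  -362  -512
Δ³: -102  -126  -150
Δ⁴: -24  -24
The fourth differences are constant at -24.
Work back: -102 + 24 = -78;  -134 + 78 = -56;  23 + 56 = 79;  238 − 79 = 159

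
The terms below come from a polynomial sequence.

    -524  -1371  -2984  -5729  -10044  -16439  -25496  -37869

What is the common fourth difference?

-72

Δ: -847, -1613, -2745, -4315, -6395, -9057, -12373
Δ²: -766, -1132, -1570, -2080, -2662, -3316
Δ³: -366, -438, -510, -582, -654
Δ⁴: -72, -72, -72, -72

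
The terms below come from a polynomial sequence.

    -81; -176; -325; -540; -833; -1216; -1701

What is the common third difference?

-12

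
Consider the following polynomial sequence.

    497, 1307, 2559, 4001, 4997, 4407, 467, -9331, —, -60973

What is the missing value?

-28359

Using the first 8 terms:
First differences: 810, 1252, 1442, 996, -590, -3940, -9798
Second differences: 442, 190, -446, -1586, -3350, -5858
Third differences: -252, -636, -1140, -1764, -2508
Fourth differences: -384, -504, -624, -744
Fifth differences: -120, -120, -120
Constant fifth difference = -120.
Extend forward: -744 − 120 = -864;  -2508 − 864 = -3372;  -5858 − 3372 = -9230;  -9798 − 9230 = -19028;  -9331 − 19028 = -28359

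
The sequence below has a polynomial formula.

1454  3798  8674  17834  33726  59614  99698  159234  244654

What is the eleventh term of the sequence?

2344  4876  9160  15892  25888  40084  59536  85420
2532  4284  6732  9996  14196  19452  25884
1752  2448  3264  4200  5256  6432
696  816  936  1056  1176
120  120  120  120
Fifth differences constant at 120.
1176 + 120 = 1296;  6432 + 1296 = 7728;  25884 + 7728 = 33612;  85420 + 33612 = 119032;  244654 + 119032 = 363686
1296 + 120 = 1416;  7728 + 1416 = 9144;  33612 + 9144 = 42756;  119032 + 42756 = 161788;  363686 + 161788 = 525474

525474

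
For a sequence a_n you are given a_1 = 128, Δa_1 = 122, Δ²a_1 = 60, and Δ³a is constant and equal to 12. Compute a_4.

Build the table forward from the leading diagonal:
Third differences: 12  12  12  12
Second differences: 60  72  84  96
First differences: 122  182  254  338
a: 128  250  432  686

686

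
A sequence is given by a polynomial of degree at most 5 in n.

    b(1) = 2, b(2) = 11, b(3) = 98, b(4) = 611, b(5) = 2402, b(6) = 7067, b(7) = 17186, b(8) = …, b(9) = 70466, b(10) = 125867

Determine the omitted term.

Using the first 7 terms:
Δ: 9  87  513  1791  4665  10119
Δ²: 78  426  1278  2874  5454
Δ³: 348  852  1596  2580
Δ⁴: 504  744  984
Δ⁵: 240  240
Constant fifth difference = 240.
Extend forward: 984 + 240 = 1224;  2580 + 1224 = 3804;  5454 + 3804 = 9258;  10119 + 9258 = 19377;  17186 + 19377 = 36563

36563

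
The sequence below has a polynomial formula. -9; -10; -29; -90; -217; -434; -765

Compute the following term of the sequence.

D1: -1, -19, -61, -127, -217, -331
D2: -18, -42, -66, -90, -114
D3: -24, -24, -24, -24
Constant third difference = -24, so extend:
-114 − 24 = -138;  -331 − 138 = -469;  -765 − 469 = -1234

-1234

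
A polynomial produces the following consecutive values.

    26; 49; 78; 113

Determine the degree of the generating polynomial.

2

First differences: 23, 29, 35
Second differences: 6, 6
The second differences are constant, so the polynomial has degree 2.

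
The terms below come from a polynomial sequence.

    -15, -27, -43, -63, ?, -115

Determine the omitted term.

-87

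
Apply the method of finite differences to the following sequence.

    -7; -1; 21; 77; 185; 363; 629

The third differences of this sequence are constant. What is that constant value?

18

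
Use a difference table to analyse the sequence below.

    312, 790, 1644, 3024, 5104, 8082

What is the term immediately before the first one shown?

84

Δ: 478  854  1380  2080  2978
Δ²: 376  526  700  898
Δ³: 150  174  198
Δ⁴: 24  24
The fourth differences are constant at 24.
Work back: 150 − 24 = 126;  376 − 126 = 250;  478 − 250 = 228;  312 − 228 = 84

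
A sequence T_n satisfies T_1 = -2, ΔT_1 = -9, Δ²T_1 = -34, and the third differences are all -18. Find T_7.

-926

Build the table forward from the leading diagonal:
Third differences: -18  -18  -18  -18  -18  -18  -18
Second differences: -34  -52  -70  -88  -106  -124  -142
First differences: -9  -43  -95  -165  -253  -359  -483
T: -2  -11  -54  -149  -314  -567  -926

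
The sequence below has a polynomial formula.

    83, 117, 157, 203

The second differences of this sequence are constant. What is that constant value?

D1: 34, 40, 46
D2: 6, 6

6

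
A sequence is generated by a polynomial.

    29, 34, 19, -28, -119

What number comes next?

First differences: 5  -15  -47  -91
Second differences: -20  -32  -44
Third differences: -12  -12
Constant third difference = -12, so extend:
-44 − 12 = -56;  -91 − 56 = -147;  -119 − 147 = -266

-266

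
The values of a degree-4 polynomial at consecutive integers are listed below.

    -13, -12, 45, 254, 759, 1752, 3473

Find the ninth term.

First differences: 1  57  209  505  993  1721
Second differences: 56  152  296  488  728
Third differences: 96  144  192  240
Fourth differences: 48  48  48
Constant fourth difference = 48, so extend:
240 + 48 = 288;  728 + 288 = 1016;  1721 + 1016 = 2737;  3473 + 2737 = 6210
288 + 48 = 336;  1016 + 336 = 1352;  2737 + 1352 = 4089;  6210 + 4089 = 10299

10299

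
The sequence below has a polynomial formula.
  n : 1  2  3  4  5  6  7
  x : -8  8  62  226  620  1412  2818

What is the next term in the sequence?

16, 54, 164, 394, 792, 1406
38, 110, 230, 398, 614
72, 120, 168, 216
48, 48, 48
Fourth differences constant at 48.
216 + 48 = 264;  614 + 264 = 878;  1406 + 878 = 2284;  2818 + 2284 = 5102

5102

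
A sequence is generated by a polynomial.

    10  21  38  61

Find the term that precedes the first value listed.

5

Δ: 11, 17, 23
Δ²: 6, 6
The second differences are constant at 6.
Work back: 11 − 6 = 5;  10 − 5 = 5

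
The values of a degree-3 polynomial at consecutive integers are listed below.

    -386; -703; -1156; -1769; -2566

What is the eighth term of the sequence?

-317, -453, -613, -797
-136, -160, -184
-24, -24
Third differences constant at -24.
-184 − 24 = -208;  -797 − 208 = -1005;  -2566 − 1005 = -3571
-208 − 24 = -232;  -1005 − 232 = -1237;  -3571 − 1237 = -4808
-232 − 24 = -256;  -1237 − 256 = -1493;  -4808 − 1493 = -6301

-6301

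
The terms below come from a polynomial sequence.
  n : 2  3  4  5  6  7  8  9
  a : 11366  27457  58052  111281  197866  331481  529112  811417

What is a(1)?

First differences: 16091, 30595, 53229, 86585, 133615, 197631, 282305
Second differences: 14504, 22634, 33356, 47030, 64016, 84674
Third differences: 8130, 10722, 13674, 16986, 20658
Fourth differences: 2592, 2952, 3312, 3672
Fifth differences: 360, 360, 360
The fifth differences are constant at 360.
Work back: 2592 − 360 = 2232;  8130 − 2232 = 5898;  14504 − 5898 = 8606;  16091 − 8606 = 7485;  11366 − 7485 = 3881

3881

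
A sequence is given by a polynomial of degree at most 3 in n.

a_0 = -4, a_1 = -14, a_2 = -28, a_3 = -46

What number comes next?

-68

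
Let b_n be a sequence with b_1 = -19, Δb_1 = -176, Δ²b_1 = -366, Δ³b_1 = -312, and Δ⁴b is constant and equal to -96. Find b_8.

-23217

Build the table forward from the leading diagonal:
Δ⁴: -96, -96, -96, -96, -96, -96, -96, -96
Δ³: -312, -408, -504, -600, -696, -792, -888, -984
Δ²: -366, -678, -1086, -1590, -2190, -2886, -3678, -4566
Δ: -176, -542, -1220, -2306, -3896, -6086, -8972, -12650
b: -19, -195, -737, -1957, -4263, -8159, -14245, -23217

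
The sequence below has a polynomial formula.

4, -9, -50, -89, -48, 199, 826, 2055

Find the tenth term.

7447

D1: -13, -41, -39, 41, 247, 627, 1229
D2: -28, 2, 80, 206, 380, 602
D3: 30, 78, 126, 174, 222
D4: 48, 48, 48, 48
The fourth differences are constant (48).
222 + 48 = 270;  602 + 270 = 872;  1229 + 872 = 2101;  2055 + 2101 = 4156
270 + 48 = 318;  872 + 318 = 1190;  2101 + 1190 = 3291;  4156 + 3291 = 7447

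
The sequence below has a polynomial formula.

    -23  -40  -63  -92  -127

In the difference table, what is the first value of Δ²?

-6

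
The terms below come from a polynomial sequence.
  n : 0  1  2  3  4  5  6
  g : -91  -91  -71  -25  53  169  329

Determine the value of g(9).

0, 20, 46, 78, 116, 160
20, 26, 32, 38, 44
6, 6, 6, 6
Constant third difference = 6, so extend:
44 + 6 = 50;  160 + 50 = 210;  329 + 210 = 539
50 + 6 = 56;  210 + 56 = 266;  539 + 266 = 805
56 + 6 = 62;  266 + 62 = 328;  805 + 328 = 1133

1133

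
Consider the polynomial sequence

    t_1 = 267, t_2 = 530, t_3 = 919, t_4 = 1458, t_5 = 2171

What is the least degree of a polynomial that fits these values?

263, 389, 539, 713
126, 150, 174
24, 24
The third differences are constant, so the polynomial has degree 3.

3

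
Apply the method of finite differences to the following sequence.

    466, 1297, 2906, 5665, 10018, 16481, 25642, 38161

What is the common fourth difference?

D1: 831, 1609, 2759, 4353, 6463, 9161, 12519
D2: 778, 1150, 1594, 2110, 2698, 3358
D3: 372, 444, 516, 588, 660
D4: 72, 72, 72, 72

72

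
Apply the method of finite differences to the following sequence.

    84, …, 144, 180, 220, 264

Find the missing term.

Using the last 4 terms:
D1: 36  40  44
D2: 4  4
Constant second difference = 4.
Extend backward: 36 − 4 = 32;  144 − 32 = 112

112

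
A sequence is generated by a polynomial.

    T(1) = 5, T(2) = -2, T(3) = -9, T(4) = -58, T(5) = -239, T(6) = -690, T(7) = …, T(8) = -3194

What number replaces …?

Using the first 6 terms:
First differences: -7, -7, -49, -181, -451
Second differences: 0, -42, -132, -270
Third differences: -42, -90, -138
Fourth differences: -48, -48
Constant fourth difference = -48.
Extend forward: -138 − 48 = -186;  -270 − 186 = -456;  -451 − 456 = -907;  -690 − 907 = -1597

-1597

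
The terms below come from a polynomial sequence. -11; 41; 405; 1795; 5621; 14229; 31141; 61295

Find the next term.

111285

D1: 52 , 364 , 1390 , 3826 , 8608 , 16912 , 30154
D2: 312 , 1026 , 2436 , 4782 , 8304 , 13242
D3: 714 , 1410 , 2346 , 3522 , 4938
D4: 696 , 936 , 1176 , 1416
D5: 240 , 240 , 240
Fifth differences constant at 240.
1416 + 240 = 1656;  4938 + 1656 = 6594;  13242 + 6594 = 19836;  30154 + 19836 = 49990;  61295 + 49990 = 111285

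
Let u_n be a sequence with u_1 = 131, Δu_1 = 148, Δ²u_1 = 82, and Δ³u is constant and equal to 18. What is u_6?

1871

Build the table forward from the leading diagonal:
D3: 18  18  18  18  18  18
D2: 82  100  118  136  154  172
D1: 148  230  330  448  584  738
u: 131  279  509  839  1287  1871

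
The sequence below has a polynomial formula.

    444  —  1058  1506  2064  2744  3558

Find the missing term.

708

Using the last 5 terms:
First differences: 448  558  680  814
Second differences: 110  122  134
Third differences: 12  12
Constant third difference = 12.
Extend backward: 110 − 12 = 98;  448 − 98 = 350;  1058 − 350 = 708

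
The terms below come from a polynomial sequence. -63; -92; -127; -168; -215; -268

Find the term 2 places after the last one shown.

Δ: -29, -35, -41, -47, -53
Δ²: -6, -6, -6, -6
The second differences are constant (-6).
-53 − 6 = -59;  -268 − 59 = -327
-59 − 6 = -65;  -327 − 65 = -392

-392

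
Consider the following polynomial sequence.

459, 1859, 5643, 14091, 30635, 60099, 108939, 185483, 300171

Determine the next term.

Δ: 1400, 3784, 8448, 16544, 29464, 48840, 76544, 114688
Δ²: 2384, 4664, 8096, 12920, 19376, 27704, 38144
Δ³: 2280, 3432, 4824, 6456, 8328, 10440
Δ⁴: 1152, 1392, 1632, 1872, 2112
Δ⁵: 240, 240, 240, 240
Constant fifth difference = 240, so extend:
2112 + 240 = 2352;  10440 + 2352 = 12792;  38144 + 12792 = 50936;  114688 + 50936 = 165624;  300171 + 165624 = 465795

465795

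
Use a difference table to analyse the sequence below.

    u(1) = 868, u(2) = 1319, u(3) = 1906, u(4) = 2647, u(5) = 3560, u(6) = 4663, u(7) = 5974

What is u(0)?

Δ: 451, 587, 741, 913, 1103, 1311
Δ²: 136, 154, 172, 190, 208
Δ³: 18, 18, 18, 18
The third differences are constant at 18.
Work back: 136 − 18 = 118;  451 − 118 = 333;  868 − 333 = 535

535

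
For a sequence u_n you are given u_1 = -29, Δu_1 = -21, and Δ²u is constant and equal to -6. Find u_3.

-77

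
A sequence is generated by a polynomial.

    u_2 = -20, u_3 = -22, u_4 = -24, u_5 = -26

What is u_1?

-2  -2  -2
The first differences are constant at -2.
Work back: -20 + 2 = -18

-18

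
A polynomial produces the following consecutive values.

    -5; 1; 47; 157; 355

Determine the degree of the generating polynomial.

D1: 6, 46, 110, 198
D2: 40, 64, 88
D3: 24, 24
The third differences are constant, so the polynomial has degree 3.

3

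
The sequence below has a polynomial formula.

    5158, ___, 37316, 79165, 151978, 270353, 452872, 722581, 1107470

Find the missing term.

15337

Using the last 7 terms:
41849  72813  118375  182519  269709  384889
30964  45562  64144  87190  115180
14598  18582  23046  27990
3984  4464  4944
480  480
Constant fifth difference = 480.
Extend backward: 3984 − 480 = 3504;  14598 − 3504 = 11094;  30964 − 11094 = 19870;  41849 − 19870 = 21979;  37316 − 21979 = 15337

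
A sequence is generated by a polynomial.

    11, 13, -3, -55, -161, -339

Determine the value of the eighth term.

First differences: 2 , -16 , -52 , -106 , -178
Second differences: -18 , -36 , -54 , -72
Third differences: -18 , -18 , -18
Constant third difference = -18, so extend:
-72 − 18 = -90;  -178 − 90 = -268;  -339 − 268 = -607
-90 − 18 = -108;  -268 − 108 = -376;  -607 − 376 = -983

-983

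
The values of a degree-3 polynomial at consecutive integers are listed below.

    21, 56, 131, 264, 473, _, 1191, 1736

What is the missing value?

776

Using the first 5 terms:
D1: 35  75  133  209
D2: 40  58  76
D3: 18  18
Constant third difference = 18.
Extend forward: 76 + 18 = 94;  209 + 94 = 303;  473 + 303 = 776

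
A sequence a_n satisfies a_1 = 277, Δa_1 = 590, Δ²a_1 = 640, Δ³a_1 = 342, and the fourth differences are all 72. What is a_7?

21337

Build the table forward from the leading diagonal:
D4: 72, 72, 72, 72, 72, 72, 72
D3: 342, 414, 486, 558, 630, 702, 774
D2: 640, 982, 1396, 1882, 2440, 3070, 3772
D1: 590, 1230, 2212, 3608, 5490, 7930, 11000
a: 277, 867, 2097, 4309, 7917, 13407, 21337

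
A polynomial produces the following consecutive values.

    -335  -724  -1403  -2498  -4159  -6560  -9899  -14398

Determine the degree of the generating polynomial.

4

Δ: -389, -679, -1095, -1661, -2401, -3339, -4499
Δ²: -290, -416, -566, -740, -938, -1160
Δ³: -126, -150, -174, -198, -222
Δ⁴: -24, -24, -24, -24
The fourth differences are constant, so the polynomial has degree 4.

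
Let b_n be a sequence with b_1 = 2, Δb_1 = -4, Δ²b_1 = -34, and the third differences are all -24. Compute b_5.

-314

Build the table forward from the leading diagonal:
Δ³: -24  -24  -24  -24  -24
Δ²: -34  -58  -82  -106  -130
Δ: -4  -38  -96  -178  -284
b: 2  -2  -40  -136  -314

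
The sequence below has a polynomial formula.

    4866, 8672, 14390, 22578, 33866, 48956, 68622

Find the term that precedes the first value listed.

2486

3806  5718  8188  11288  15090  19666
1912  2470  3100  3802  4576
558  630  702  774
72  72  72
The fourth differences are constant at 72.
Work back: 558 − 72 = 486;  1912 − 486 = 1426;  3806 − 1426 = 2380;  4866 − 2380 = 2486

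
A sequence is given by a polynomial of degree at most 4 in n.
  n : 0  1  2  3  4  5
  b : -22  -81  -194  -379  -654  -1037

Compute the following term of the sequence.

-59, -113, -185, -275, -383
-54, -72, -90, -108
-18, -18, -18
Third differences constant at -18.
-108 − 18 = -126;  -383 − 126 = -509;  -1037 − 509 = -1546

-1546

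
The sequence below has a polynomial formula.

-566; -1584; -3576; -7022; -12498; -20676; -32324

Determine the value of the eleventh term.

First differences: -1018, -1992, -3446, -5476, -8178, -11648
Second differences: -974, -1454, -2030, -2702, -3470
Third differences: -480, -576, -672, -768
Fourth differences: -96, -96, -96
The fourth differences are constant (-96).
-768 − 96 = -864;  -3470 − 864 = -4334;  -11648 − 4334 = -15982;  -32324 − 15982 = -48306
-864 − 96 = -960;  -4334 − 960 = -5294;  -15982 − 5294 = -21276;  -48306 − 21276 = -69582
-960 − 96 = -1056;  -5294 − 1056 = -6350;  -21276 − 6350 = -27626;  -69582 − 27626 = -97208
-1056 − 96 = -1152;  -6350 − 1152 = -7502;  -27626 − 7502 = -35128;  -97208 − 35128 = -132336

-132336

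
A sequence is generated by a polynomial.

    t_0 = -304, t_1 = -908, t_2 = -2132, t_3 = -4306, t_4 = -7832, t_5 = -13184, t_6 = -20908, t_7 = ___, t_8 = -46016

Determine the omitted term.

Using the first 7 terms:
Δ: -604, -1224, -2174, -3526, -5352, -7724
Δ²: -620, -950, -1352, -1826, -2372
Δ³: -330, -402, -474, -546
Δ⁴: -72, -72, -72
Constant fourth difference = -72.
Extend forward: -546 − 72 = -618;  -2372 − 618 = -2990;  -7724 − 2990 = -10714;  -20908 − 10714 = -31622

-31622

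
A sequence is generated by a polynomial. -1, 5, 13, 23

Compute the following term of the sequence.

35

First differences: 6 , 8 , 10
Second differences: 2 , 2
The second differences are constant (2).
10 + 2 = 12;  23 + 12 = 35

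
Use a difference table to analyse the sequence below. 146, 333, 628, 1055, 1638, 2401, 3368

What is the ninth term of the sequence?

First differences: 187  295  427  583  763  967
Second differences: 108  132  156  180  204
Third differences: 24  24  24  24
Constant third difference = 24, so extend:
204 + 24 = 228;  967 + 228 = 1195;  3368 + 1195 = 4563
228 + 24 = 252;  1195 + 252 = 1447;  4563 + 1447 = 6010

6010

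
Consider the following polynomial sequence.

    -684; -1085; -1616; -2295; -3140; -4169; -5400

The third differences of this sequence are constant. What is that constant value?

First differences: -401, -531, -679, -845, -1029, -1231
Second differences: -130, -148, -166, -184, -202
Third differences: -18, -18, -18, -18

-18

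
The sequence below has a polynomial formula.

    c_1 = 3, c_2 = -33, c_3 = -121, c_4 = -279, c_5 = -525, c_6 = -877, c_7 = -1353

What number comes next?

-1971

First differences: -36, -88, -158, -246, -352, -476
Second differences: -52, -70, -88, -106, -124
Third differences: -18, -18, -18, -18
The third differences are constant (-18).
-124 − 18 = -142;  -476 − 142 = -618;  -1353 − 618 = -1971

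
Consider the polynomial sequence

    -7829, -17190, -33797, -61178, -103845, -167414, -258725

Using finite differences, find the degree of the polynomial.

First differences: -9361, -16607, -27381, -42667, -63569, -91311
Second differences: -7246, -10774, -15286, -20902, -27742
Third differences: -3528, -4512, -5616, -6840
Fourth differences: -984, -1104, -1224
Fifth differences: -120, -120
The fifth differences are constant, so the polynomial has degree 5.

5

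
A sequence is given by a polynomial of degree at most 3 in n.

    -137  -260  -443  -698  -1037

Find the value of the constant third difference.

Δ: -123, -183, -255, -339
Δ²: -60, -72, -84
Δ³: -12, -12

-12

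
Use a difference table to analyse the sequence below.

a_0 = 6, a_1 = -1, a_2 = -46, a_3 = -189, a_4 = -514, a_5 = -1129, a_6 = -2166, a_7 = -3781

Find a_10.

-7  -45  -143  -325  -615  -1037  -1615
-38  -98  -182  -290  -422  -578
-60  -84  -108  -132  -156
-24  -24  -24  -24
Fourth differences constant at -24.
-156 − 24 = -180;  -578 − 180 = -758;  -1615 − 758 = -2373;  -3781 − 2373 = -6154
-180 − 24 = -204;  -758 − 204 = -962;  -2373 − 962 = -3335;  -6154 − 3335 = -9489
-204 − 24 = -228;  -962 − 228 = -1190;  -3335 − 1190 = -4525;  -9489 − 4525 = -14014

-14014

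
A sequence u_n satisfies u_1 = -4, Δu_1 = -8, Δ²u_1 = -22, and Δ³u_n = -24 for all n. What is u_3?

-42

Build the table forward from the leading diagonal:
D3: -24, -24, -24
D2: -22, -46, -70
D1: -8, -30, -76
u: -4, -12, -42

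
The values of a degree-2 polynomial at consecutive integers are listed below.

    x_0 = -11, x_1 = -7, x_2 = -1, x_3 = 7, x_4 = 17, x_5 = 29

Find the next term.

43

4, 6, 8, 10, 12
2, 2, 2, 2
The second differences are constant (2).
12 + 2 = 14;  29 + 14 = 43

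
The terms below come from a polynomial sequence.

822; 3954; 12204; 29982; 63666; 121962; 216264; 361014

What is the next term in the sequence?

3132 , 8250 , 17778 , 33684 , 58296 , 94302 , 144750
5118 , 9528 , 15906 , 24612 , 36006 , 50448
4410 , 6378 , 8706 , 11394 , 14442
1968 , 2328 , 2688 , 3048
360 , 360 , 360
Fifth differences constant at 360.
3048 + 360 = 3408;  14442 + 3408 = 17850;  50448 + 17850 = 68298;  144750 + 68298 = 213048;  361014 + 213048 = 574062

574062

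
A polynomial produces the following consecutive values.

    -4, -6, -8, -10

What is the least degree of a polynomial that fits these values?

Δ: -2, -2, -2
The first differences are constant, so the polynomial has degree 1.

1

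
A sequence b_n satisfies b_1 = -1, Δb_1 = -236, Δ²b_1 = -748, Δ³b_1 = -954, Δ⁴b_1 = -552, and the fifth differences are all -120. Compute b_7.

-40717

Build the table forward from the leading diagonal:
Fifth differences: -120, -120, -120, -120, -120, -120, -120
Fourth differences: -552, -672, -792, -912, -1032, -1152, -1272
Third differences: -954, -1506, -2178, -2970, -3882, -4914, -6066
Second differences: -748, -1702, -3208, -5386, -8356, -12238, -17152
First differences: -236, -984, -2686, -5894, -11280, -19636, -31874
b: -1, -237, -1221, -3907, -9801, -21081, -40717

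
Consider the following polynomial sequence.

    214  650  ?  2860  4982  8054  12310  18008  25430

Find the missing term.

Using the last 6 terms:
Δ: 2122, 3072, 4256, 5698, 7422
Δ²: 950, 1184, 1442, 1724
Δ³: 234, 258, 282
Δ⁴: 24, 24
Constant fourth difference = 24.
Extend backward: 234 − 24 = 210;  950 − 210 = 740;  2122 − 740 = 1382;  2860 − 1382 = 1478

1478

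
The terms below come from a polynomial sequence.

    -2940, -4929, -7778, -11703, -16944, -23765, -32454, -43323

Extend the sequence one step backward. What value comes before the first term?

Δ: -1989, -2849, -3925, -5241, -6821, -8689, -10869
Δ²: -860, -1076, -1316, -1580, -1868, -2180
Δ³: -216, -240, -264, -288, -312
Δ⁴: -24, -24, -24, -24
The fourth differences are constant at -24.
Work back: -216 + 24 = -192;  -860 + 192 = -668;  -1989 + 668 = -1321;  -2940 + 1321 = -1619

-1619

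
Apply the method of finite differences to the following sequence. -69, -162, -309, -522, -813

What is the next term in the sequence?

-1194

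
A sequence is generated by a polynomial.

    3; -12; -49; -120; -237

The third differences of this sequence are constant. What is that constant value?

-12

First differences: -15, -37, -71, -117
Second differences: -22, -34, -46
Third differences: -12, -12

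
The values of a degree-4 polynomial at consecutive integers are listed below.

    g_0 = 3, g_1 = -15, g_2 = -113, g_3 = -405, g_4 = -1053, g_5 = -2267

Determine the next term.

-4305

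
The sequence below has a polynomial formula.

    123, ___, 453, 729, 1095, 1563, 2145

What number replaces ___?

255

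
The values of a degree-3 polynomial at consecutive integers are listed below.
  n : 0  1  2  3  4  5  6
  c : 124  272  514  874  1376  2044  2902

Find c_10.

8714

D1: 148 , 242 , 360 , 502 , 668 , 858
D2: 94 , 118 , 142 , 166 , 190
D3: 24 , 24 , 24 , 24
Constant third difference = 24, so extend:
190 + 24 = 214;  858 + 214 = 1072;  2902 + 1072 = 3974
214 + 24 = 238;  1072 + 238 = 1310;  3974 + 1310 = 5284
238 + 24 = 262;  1310 + 262 = 1572;  5284 + 1572 = 6856
262 + 24 = 286;  1572 + 286 = 1858;  6856 + 1858 = 8714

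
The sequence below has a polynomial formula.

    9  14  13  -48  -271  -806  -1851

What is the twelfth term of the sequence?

Δ: 5, -1, -61, -223, -535, -1045
Δ²: -6, -60, -162, -312, -510
Δ³: -54, -102, -150, -198
Δ⁴: -48, -48, -48
Fourth differences constant at -48.
-198 − 48 = -246;  -510 − 246 = -756;  -1045 − 756 = -1801;  -1851 − 1801 = -3652
-246 − 48 = -294;  -756 − 294 = -1050;  -1801 − 1050 = -2851;  -3652 − 2851 = -6503
-294 − 48 = -342;  -1050 − 342 = -1392;  -2851 − 1392 = -4243;  -6503 − 4243 = -10746
-342 − 48 = -390;  -1392 − 390 = -1782;  -4243 − 1782 = -6025;  -10746 − 6025 = -16771
-390 − 48 = -438;  -1782 − 438 = -2220;  -6025 − 2220 = -8245;  -16771 − 8245 = -25016

-25016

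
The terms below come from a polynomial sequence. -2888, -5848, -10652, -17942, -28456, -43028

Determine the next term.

-2960, -4804, -7290, -10514, -14572
-1844, -2486, -3224, -4058
-642, -738, -834
-96, -96
Constant fourth difference = -96, so extend:
-834 − 96 = -930;  -4058 − 930 = -4988;  -14572 − 4988 = -19560;  -43028 − 19560 = -62588

-62588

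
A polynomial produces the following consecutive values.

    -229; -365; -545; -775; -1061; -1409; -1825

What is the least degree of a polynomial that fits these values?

First differences: -136, -180, -230, -286, -348, -416
Second differences: -44, -50, -56, -62, -68
Third differences: -6, -6, -6, -6
The third differences are constant, so the polynomial has degree 3.

3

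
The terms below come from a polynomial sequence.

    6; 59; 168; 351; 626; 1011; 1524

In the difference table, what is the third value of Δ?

Δ: 53, 109, 183, 275, 385, 513
Δ²: 56, 74, 92, 110, 128
Δ³: 18, 18, 18, 18

183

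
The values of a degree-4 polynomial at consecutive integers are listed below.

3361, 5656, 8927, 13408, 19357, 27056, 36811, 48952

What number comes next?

63833

Δ: 2295, 3271, 4481, 5949, 7699, 9755, 12141
Δ²: 976, 1210, 1468, 1750, 2056, 2386
Δ³: 234, 258, 282, 306, 330
Δ⁴: 24, 24, 24, 24
Constant fourth difference = 24, so extend:
330 + 24 = 354;  2386 + 354 = 2740;  12141 + 2740 = 14881;  48952 + 14881 = 63833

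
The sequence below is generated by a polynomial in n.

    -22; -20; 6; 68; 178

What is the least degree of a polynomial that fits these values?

3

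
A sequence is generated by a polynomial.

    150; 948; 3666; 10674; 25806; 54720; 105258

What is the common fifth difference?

Δ: 798, 2718, 7008, 15132, 28914, 50538
Δ²: 1920, 4290, 8124, 13782, 21624
Δ³: 2370, 3834, 5658, 7842
Δ⁴: 1464, 1824, 2184
Δ⁵: 360, 360

360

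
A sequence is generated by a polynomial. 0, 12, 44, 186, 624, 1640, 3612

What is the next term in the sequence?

12  32  142  438  1016  1972
20  110  296  578  956
90  186  282  378
96  96  96
Constant fourth difference = 96, so extend:
378 + 96 = 474;  956 + 474 = 1430;  1972 + 1430 = 3402;  3612 + 3402 = 7014

7014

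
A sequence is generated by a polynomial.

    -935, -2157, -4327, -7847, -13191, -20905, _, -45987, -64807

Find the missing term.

Using the first 6 terms:
-1222, -2170, -3520, -5344, -7714
-948, -1350, -1824, -2370
-402, -474, -546
-72, -72
Constant fourth difference = -72.
Extend forward: -546 − 72 = -618;  -2370 − 618 = -2988;  -7714 − 2988 = -10702;  -20905 − 10702 = -31607

-31607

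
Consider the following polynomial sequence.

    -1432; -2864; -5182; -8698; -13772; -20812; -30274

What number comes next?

First differences: -1432, -2318, -3516, -5074, -7040, -9462
Second differences: -886, -1198, -1558, -1966, -2422
Third differences: -312, -360, -408, -456
Fourth differences: -48, -48, -48
The fourth differences are constant (-48).
-456 − 48 = -504;  -2422 − 504 = -2926;  -9462 − 2926 = -12388;  -30274 − 12388 = -42662

-42662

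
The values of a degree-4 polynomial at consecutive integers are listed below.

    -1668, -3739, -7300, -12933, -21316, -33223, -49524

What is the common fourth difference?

First differences: -2071, -3561, -5633, -8383, -11907, -16301
Second differences: -1490, -2072, -2750, -3524, -4394
Third differences: -582, -678, -774, -870
Fourth differences: -96, -96, -96

-96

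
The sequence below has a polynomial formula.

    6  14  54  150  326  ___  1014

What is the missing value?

Using the first 5 terms:
First differences: 8, 40, 96, 176
Second differences: 32, 56, 80
Third differences: 24, 24
Constant third difference = 24.
Extend forward: 80 + 24 = 104;  176 + 104 = 280;  326 + 280 = 606

606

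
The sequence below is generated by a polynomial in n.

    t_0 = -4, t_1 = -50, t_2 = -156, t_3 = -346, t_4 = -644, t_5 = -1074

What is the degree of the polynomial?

-46, -106, -190, -298, -430
-60, -84, -108, -132
-24, -24, -24
The third differences are constant, so the polynomial has degree 3.

3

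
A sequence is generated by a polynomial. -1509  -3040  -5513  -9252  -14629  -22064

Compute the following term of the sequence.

-32025

Δ: -1531 , -2473 , -3739 , -5377 , -7435
Δ²: -942 , -1266 , -1638 , -2058
Δ³: -324 , -372 , -420
Δ⁴: -48 , -48
The fourth differences are constant (-48).
-420 − 48 = -468;  -2058 − 468 = -2526;  -7435 − 2526 = -9961;  -22064 − 9961 = -32025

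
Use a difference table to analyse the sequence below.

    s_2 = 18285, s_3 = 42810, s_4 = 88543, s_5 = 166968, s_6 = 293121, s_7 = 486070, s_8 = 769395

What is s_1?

24525  45733  78425  126153  192949  283325
21208  32692  47728  66796  90376
11484  15036  19068  23580
3552  4032  4512
480  480
The fifth differences are constant at 480.
Work back: 3552 − 480 = 3072;  11484 − 3072 = 8412;  21208 − 8412 = 12796;  24525 − 12796 = 11729;  18285 − 11729 = 6556

6556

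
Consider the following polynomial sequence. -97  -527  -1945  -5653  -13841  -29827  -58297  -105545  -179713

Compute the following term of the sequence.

-291031

Δ: -430, -1418, -3708, -8188, -15986, -28470, -47248, -74168
Δ²: -988, -2290, -4480, -7798, -12484, -18778, -26920
Δ³: -1302, -2190, -3318, -4686, -6294, -8142
Δ⁴: -888, -1128, -1368, -1608, -1848
Δ⁵: -240, -240, -240, -240
Fifth differences constant at -240.
-1848 − 240 = -2088;  -8142 − 2088 = -10230;  -26920 − 10230 = -37150;  -74168 − 37150 = -111318;  -179713 − 111318 = -291031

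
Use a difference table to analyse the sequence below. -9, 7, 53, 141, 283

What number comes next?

First differences: 16, 46, 88, 142
Second differences: 30, 42, 54
Third differences: 12, 12
Constant third difference = 12, so extend:
54 + 12 = 66;  142 + 66 = 208;  283 + 208 = 491

491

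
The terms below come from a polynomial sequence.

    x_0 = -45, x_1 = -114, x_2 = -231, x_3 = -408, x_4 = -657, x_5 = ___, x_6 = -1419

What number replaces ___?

Using the first 5 terms:
-69, -117, -177, -249
-48, -60, -72
-12, -12
Constant third difference = -12.
Extend forward: -72 − 12 = -84;  -249 − 84 = -333;  -657 − 333 = -990

-990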